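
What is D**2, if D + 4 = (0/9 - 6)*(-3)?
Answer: 196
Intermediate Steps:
D = 14 (D = -4 + (0/9 - 6)*(-3) = -4 + (0*(1/9) - 6)*(-3) = -4 + (0 - 6)*(-3) = -4 - 6*(-3) = -4 + 18 = 14)
D**2 = 14**2 = 196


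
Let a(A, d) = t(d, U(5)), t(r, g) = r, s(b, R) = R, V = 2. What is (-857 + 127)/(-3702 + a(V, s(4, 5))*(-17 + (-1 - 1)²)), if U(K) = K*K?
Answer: 730/3767 ≈ 0.19379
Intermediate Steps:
U(K) = K²
a(A, d) = d
(-857 + 127)/(-3702 + a(V, s(4, 5))*(-17 + (-1 - 1)²)) = (-857 + 127)/(-3702 + 5*(-17 + (-1 - 1)²)) = -730/(-3702 + 5*(-17 + (-2)²)) = -730/(-3702 + 5*(-17 + 4)) = -730/(-3702 + 5*(-13)) = -730/(-3702 - 65) = -730/(-3767) = -730*(-1/3767) = 730/3767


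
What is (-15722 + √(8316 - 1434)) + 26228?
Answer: 10506 + √6882 ≈ 10589.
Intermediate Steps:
(-15722 + √(8316 - 1434)) + 26228 = (-15722 + √6882) + 26228 = 10506 + √6882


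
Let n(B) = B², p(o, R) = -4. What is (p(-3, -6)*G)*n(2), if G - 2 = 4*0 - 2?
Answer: 0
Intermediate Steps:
G = 0 (G = 2 + (4*0 - 2) = 2 + (0 - 2) = 2 - 2 = 0)
(p(-3, -6)*G)*n(2) = -4*0*2² = 0*4 = 0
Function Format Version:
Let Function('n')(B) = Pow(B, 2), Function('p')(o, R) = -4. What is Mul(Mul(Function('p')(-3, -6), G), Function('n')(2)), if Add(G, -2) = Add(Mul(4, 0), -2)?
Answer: 0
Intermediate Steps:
G = 0 (G = Add(2, Add(Mul(4, 0), -2)) = Add(2, Add(0, -2)) = Add(2, -2) = 0)
Mul(Mul(Function('p')(-3, -6), G), Function('n')(2)) = Mul(Mul(-4, 0), Pow(2, 2)) = Mul(0, 4) = 0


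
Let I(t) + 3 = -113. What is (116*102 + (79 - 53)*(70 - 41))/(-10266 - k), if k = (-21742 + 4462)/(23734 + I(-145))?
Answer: -74314037/60611277 ≈ -1.2261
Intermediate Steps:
I(t) = -116 (I(t) = -3 - 113 = -116)
k = -8640/11809 (k = (-21742 + 4462)/(23734 - 116) = -17280/23618 = -17280*1/23618 = -8640/11809 ≈ -0.73165)
(116*102 + (79 - 53)*(70 - 41))/(-10266 - k) = (116*102 + (79 - 53)*(70 - 41))/(-10266 - 1*(-8640/11809)) = (11832 + 26*29)/(-10266 + 8640/11809) = (11832 + 754)/(-121222554/11809) = 12586*(-11809/121222554) = -74314037/60611277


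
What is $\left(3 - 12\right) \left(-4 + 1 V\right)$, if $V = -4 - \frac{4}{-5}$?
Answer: $\frac{324}{5} \approx 64.8$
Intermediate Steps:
$V = - \frac{16}{5}$ ($V = -4 - - \frac{4}{5} = -4 + \frac{4}{5} = - \frac{16}{5} \approx -3.2$)
$\left(3 - 12\right) \left(-4 + 1 V\right) = \left(3 - 12\right) \left(-4 + 1 \left(- \frac{16}{5}\right)\right) = - 9 \left(-4 - \frac{16}{5}\right) = \left(-9\right) \left(- \frac{36}{5}\right) = \frac{324}{5}$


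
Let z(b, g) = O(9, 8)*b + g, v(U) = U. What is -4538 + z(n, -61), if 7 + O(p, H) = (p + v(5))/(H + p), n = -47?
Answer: -73248/17 ≈ -4308.7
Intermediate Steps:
O(p, H) = -7 + (5 + p)/(H + p) (O(p, H) = -7 + (p + 5)/(H + p) = -7 + (5 + p)/(H + p))
z(b, g) = g - 105*b/17 (z(b, g) = ((5 - 7*8 - 6*9)/(8 + 9))*b + g = ((5 - 56 - 54)/17)*b + g = ((1/17)*(-105))*b + g = -105*b/17 + g = g - 105*b/17)
-4538 + z(n, -61) = -4538 + (-61 - 105/17*(-47)) = -4538 + (-61 + 4935/17) = -4538 + 3898/17 = -73248/17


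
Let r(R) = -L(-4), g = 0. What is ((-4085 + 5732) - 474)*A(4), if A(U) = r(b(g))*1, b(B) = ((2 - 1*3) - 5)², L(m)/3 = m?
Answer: 14076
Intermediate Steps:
L(m) = 3*m
b(B) = 36 (b(B) = ((2 - 3) - 5)² = (-1 - 5)² = (-6)² = 36)
r(R) = 12 (r(R) = -3*(-4) = -1*(-12) = 12)
A(U) = 12 (A(U) = 12*1 = 12)
((-4085 + 5732) - 474)*A(4) = ((-4085 + 5732) - 474)*12 = (1647 - 474)*12 = 1173*12 = 14076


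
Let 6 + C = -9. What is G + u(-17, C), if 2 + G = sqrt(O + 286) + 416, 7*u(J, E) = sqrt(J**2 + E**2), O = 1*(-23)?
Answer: 414 + sqrt(263) + sqrt(514)/7 ≈ 433.46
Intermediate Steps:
C = -15 (C = -6 - 9 = -15)
O = -23
u(J, E) = sqrt(E**2 + J**2)/7 (u(J, E) = sqrt(J**2 + E**2)/7 = sqrt(E**2 + J**2)/7)
G = 414 + sqrt(263) (G = -2 + (sqrt(-23 + 286) + 416) = -2 + (sqrt(263) + 416) = -2 + (416 + sqrt(263)) = 414 + sqrt(263) ≈ 430.22)
G + u(-17, C) = (414 + sqrt(263)) + sqrt((-15)**2 + (-17)**2)/7 = (414 + sqrt(263)) + sqrt(225 + 289)/7 = (414 + sqrt(263)) + sqrt(514)/7 = 414 + sqrt(263) + sqrt(514)/7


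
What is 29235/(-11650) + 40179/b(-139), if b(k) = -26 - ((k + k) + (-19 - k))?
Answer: 15474211/51260 ≈ 301.88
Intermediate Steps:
b(k) = -7 - k (b(k) = -26 - (2*k + (-19 - k)) = -26 - (-19 + k) = -26 + (19 - k) = -7 - k)
29235/(-11650) + 40179/b(-139) = 29235/(-11650) + 40179/(-7 - 1*(-139)) = 29235*(-1/11650) + 40179/(-7 + 139) = -5847/2330 + 40179/132 = -5847/2330 + 40179*(1/132) = -5847/2330 + 13393/44 = 15474211/51260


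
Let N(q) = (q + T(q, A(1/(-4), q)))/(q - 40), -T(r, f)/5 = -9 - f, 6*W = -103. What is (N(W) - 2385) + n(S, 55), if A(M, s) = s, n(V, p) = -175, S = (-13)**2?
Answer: -877732/343 ≈ -2559.0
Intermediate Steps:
W = -103/6 (W = (1/6)*(-103) = -103/6 ≈ -17.167)
S = 169
T(r, f) = 45 + 5*f (T(r, f) = -5*(-9 - f) = 45 + 5*f)
N(q) = (45 + 6*q)/(-40 + q) (N(q) = (q + (45 + 5*q))/(q - 40) = (45 + 6*q)/(-40 + q))
(N(W) - 2385) + n(S, 55) = (3*(15 + 2*(-103/6))/(-40 - 103/6) - 2385) - 175 = (3*(15 - 103/3)/(-343/6) - 2385) - 175 = (3*(-6/343)*(-58/3) - 2385) - 175 = (348/343 - 2385) - 175 = -817707/343 - 175 = -877732/343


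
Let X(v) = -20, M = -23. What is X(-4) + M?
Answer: -43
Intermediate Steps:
X(-4) + M = -20 - 23 = -43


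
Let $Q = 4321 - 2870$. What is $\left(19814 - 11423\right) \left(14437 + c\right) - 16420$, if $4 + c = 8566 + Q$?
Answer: $205143530$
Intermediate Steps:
$Q = 1451$ ($Q = 4321 - 2870 = 1451$)
$c = 10013$ ($c = -4 + \left(8566 + 1451\right) = -4 + 10017 = 10013$)
$\left(19814 - 11423\right) \left(14437 + c\right) - 16420 = \left(19814 - 11423\right) \left(14437 + 10013\right) - 16420 = 8391 \cdot 24450 - 16420 = 205159950 - 16420 = 205143530$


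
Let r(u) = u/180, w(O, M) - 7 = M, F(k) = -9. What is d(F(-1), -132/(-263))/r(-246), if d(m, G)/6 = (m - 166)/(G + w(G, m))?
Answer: -4142250/8077 ≈ -512.84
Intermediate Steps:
w(O, M) = 7 + M
r(u) = u/180 (r(u) = u*(1/180) = u/180)
d(m, G) = 6*(-166 + m)/(7 + G + m) (d(m, G) = 6*((m - 166)/(G + (7 + m))) = 6*((-166 + m)/(7 + G + m)) = 6*(-166 + m)/(7 + G + m))
d(F(-1), -132/(-263))/r(-246) = (6*(-166 - 9)/(7 - 132/(-263) - 9))/(((1/180)*(-246))) = (6*(-175)/(7 - 132*(-1/263) - 9))/(-41/30) = (6*(-175)/(7 + 132/263 - 9))*(-30/41) = (6*(-175)/(-394/263))*(-30/41) = (6*(-263/394)*(-175))*(-30/41) = (138075/197)*(-30/41) = -4142250/8077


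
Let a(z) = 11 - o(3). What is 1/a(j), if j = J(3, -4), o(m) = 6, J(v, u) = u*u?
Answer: 1/5 ≈ 0.20000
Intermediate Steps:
J(v, u) = u**2
j = 16 (j = (-4)**2 = 16)
a(z) = 5 (a(z) = 11 - 1*6 = 11 - 6 = 5)
1/a(j) = 1/5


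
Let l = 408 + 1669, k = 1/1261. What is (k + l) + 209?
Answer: 2882647/1261 ≈ 2286.0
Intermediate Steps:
k = 1/1261 ≈ 0.00079302
l = 2077
(k + l) + 209 = (1/1261 + 2077) + 209 = 2619098/1261 + 209 = 2882647/1261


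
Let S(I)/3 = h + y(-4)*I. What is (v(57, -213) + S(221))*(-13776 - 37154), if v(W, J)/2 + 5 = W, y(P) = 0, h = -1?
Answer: -5143930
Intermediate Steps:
v(W, J) = -10 + 2*W
S(I) = -3 (S(I) = 3*(-1 + 0*I) = 3*(-1 + 0) = 3*(-1) = -3)
(v(57, -213) + S(221))*(-13776 - 37154) = ((-10 + 2*57) - 3)*(-13776 - 37154) = ((-10 + 114) - 3)*(-50930) = (104 - 3)*(-50930) = 101*(-50930) = -5143930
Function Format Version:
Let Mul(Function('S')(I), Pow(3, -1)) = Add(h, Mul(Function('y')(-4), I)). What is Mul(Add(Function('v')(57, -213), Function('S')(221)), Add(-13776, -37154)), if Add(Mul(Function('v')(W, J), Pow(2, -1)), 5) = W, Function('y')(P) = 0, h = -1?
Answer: -5143930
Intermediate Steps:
Function('v')(W, J) = Add(-10, Mul(2, W))
Function('S')(I) = -3 (Function('S')(I) = Mul(3, Add(-1, Mul(0, I))) = Mul(3, Add(-1, 0)) = Mul(3, -1) = -3)
Mul(Add(Function('v')(57, -213), Function('S')(221)), Add(-13776, -37154)) = Mul(Add(Add(-10, Mul(2, 57)), -3), Add(-13776, -37154)) = Mul(Add(Add(-10, 114), -3), -50930) = Mul(Add(104, -3), -50930) = Mul(101, -50930) = -5143930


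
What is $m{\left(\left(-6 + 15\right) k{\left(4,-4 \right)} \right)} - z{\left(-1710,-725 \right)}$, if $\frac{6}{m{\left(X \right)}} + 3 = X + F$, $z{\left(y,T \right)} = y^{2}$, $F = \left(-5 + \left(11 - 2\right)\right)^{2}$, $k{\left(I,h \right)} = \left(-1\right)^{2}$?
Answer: $- \frac{32165097}{11} \approx -2.9241 \cdot 10^{6}$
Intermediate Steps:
$k{\left(I,h \right)} = 1$
$F = 16$ ($F = \left(-5 + \left(11 - 2\right)\right)^{2} = \left(-5 + 9\right)^{2} = 4^{2} = 16$)
$m{\left(X \right)} = \frac{6}{13 + X}$ ($m{\left(X \right)} = \frac{6}{-3 + \left(X + 16\right)} = \frac{6}{-3 + \left(16 + X\right)} = \frac{6}{13 + X}$)
$m{\left(\left(-6 + 15\right) k{\left(4,-4 \right)} \right)} - z{\left(-1710,-725 \right)} = \frac{6}{13 + \left(-6 + 15\right) 1} - \left(-1710\right)^{2} = \frac{6}{13 + 9 \cdot 1} - 2924100 = \frac{6}{13 + 9} - 2924100 = \frac{6}{22} - 2924100 = 6 \cdot \frac{1}{22} - 2924100 = \frac{3}{11} - 2924100 = - \frac{32165097}{11}$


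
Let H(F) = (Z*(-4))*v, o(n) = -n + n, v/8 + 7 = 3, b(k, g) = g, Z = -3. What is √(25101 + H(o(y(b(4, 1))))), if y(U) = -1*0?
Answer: √24717 ≈ 157.22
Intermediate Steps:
v = -32 (v = -56 + 8*3 = -56 + 24 = -32)
y(U) = 0
o(n) = 0
H(F) = -384 (H(F) = -3*(-4)*(-32) = 12*(-32) = -384)
√(25101 + H(o(y(b(4, 1))))) = √(25101 - 384) = √24717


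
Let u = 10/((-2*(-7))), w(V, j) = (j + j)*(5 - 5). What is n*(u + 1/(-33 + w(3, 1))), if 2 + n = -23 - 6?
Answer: -4898/231 ≈ -21.203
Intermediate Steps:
w(V, j) = 0 (w(V, j) = (2*j)*0 = 0)
u = 5/7 (u = 10/14 = 10*(1/14) = 5/7 ≈ 0.71429)
n = -31 (n = -2 + (-23 - 6) = -2 - 29 = -31)
n*(u + 1/(-33 + w(3, 1))) = -31*(5/7 + 1/(-33 + 0)) = -31*(5/7 + 1/(-33)) = -31*(5/7 - 1/33) = -31*158/231 = -4898/231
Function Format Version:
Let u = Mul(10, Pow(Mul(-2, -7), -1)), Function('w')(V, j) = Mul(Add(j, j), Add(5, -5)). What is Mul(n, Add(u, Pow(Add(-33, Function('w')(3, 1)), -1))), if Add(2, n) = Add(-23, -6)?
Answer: Rational(-4898, 231) ≈ -21.203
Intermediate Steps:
Function('w')(V, j) = 0 (Function('w')(V, j) = Mul(Mul(2, j), 0) = 0)
u = Rational(5, 7) (u = Mul(10, Pow(14, -1)) = Mul(10, Rational(1, 14)) = Rational(5, 7) ≈ 0.71429)
n = -31 (n = Add(-2, Add(-23, -6)) = Add(-2, -29) = -31)
Mul(n, Add(u, Pow(Add(-33, Function('w')(3, 1)), -1))) = Mul(-31, Add(Rational(5, 7), Pow(Add(-33, 0), -1))) = Mul(-31, Add(Rational(5, 7), Pow(-33, -1))) = Mul(-31, Add(Rational(5, 7), Rational(-1, 33))) = Mul(-31, Rational(158, 231)) = Rational(-4898, 231)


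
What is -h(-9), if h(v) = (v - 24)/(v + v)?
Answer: -11/6 ≈ -1.8333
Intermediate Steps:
h(v) = (-24 + v)/(2*v) (h(v) = (-24 + v)/((2*v)) = (-24 + v)*(1/(2*v)) = (-24 + v)/(2*v))
-h(-9) = -(-24 - 9)/(2*(-9)) = -(-1)*(-33)/(2*9) = -1*11/6 = -11/6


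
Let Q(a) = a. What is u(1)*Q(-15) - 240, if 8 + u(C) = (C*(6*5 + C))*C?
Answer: -585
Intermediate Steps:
u(C) = -8 + C²*(30 + C) (u(C) = -8 + (C*(6*5 + C))*C = -8 + (C*(30 + C))*C = -8 + C²*(30 + C))
u(1)*Q(-15) - 240 = (-8 + 1³ + 30*1²)*(-15) - 240 = (-8 + 1 + 30*1)*(-15) - 240 = (-8 + 1 + 30)*(-15) - 240 = 23*(-15) - 240 = -345 - 240 = -585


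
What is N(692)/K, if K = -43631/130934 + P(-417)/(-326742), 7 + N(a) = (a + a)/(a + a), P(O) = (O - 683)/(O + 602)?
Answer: 4748761710108/263723080997 ≈ 18.007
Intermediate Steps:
P(O) = (-683 + O)/(602 + O)
N(a) = -6 (N(a) = -7 + (a + a)/(a + a) = -7 + (2*a)/((2*a)) = -7 + (2*a)*(1/(2*a)) = -7 + 1 = -6)
K = -263723080997/791460285018 (K = -43631/130934 + ((-683 - 417)/(602 - 417))/(-326742) = -43631*1/130934 + (-1100/185)*(-1/326742) = -43631/130934 + ((1/185)*(-1100))*(-1/326742) = -43631/130934 - 220/37*(-1/326742) = -43631/130934 + 110/6044727 = -263723080997/791460285018 ≈ -0.33321)
N(692)/K = -6/(-263723080997/791460285018) = -6*(-791460285018/263723080997) = 4748761710108/263723080997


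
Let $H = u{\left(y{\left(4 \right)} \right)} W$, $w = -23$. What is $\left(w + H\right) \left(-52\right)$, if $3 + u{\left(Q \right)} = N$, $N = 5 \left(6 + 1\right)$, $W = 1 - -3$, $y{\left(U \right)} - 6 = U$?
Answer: $-5460$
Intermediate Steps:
$y{\left(U \right)} = 6 + U$
$W = 4$ ($W = 1 + 3 = 4$)
$N = 35$ ($N = 5 \cdot 7 = 35$)
$u{\left(Q \right)} = 32$ ($u{\left(Q \right)} = -3 + 35 = 32$)
$H = 128$ ($H = 32 \cdot 4 = 128$)
$\left(w + H\right) \left(-52\right) = \left(-23 + 128\right) \left(-52\right) = 105 \left(-52\right) = -5460$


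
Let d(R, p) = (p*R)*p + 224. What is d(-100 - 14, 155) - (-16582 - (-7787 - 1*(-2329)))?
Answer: -2727502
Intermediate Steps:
d(R, p) = 224 + R*p² (d(R, p) = (R*p)*p + 224 = R*p² + 224 = 224 + R*p²)
d(-100 - 14, 155) - (-16582 - (-7787 - 1*(-2329))) = (224 + (-100 - 14)*155²) - (-16582 - (-7787 - 1*(-2329))) = (224 - 114*24025) - (-16582 - (-7787 + 2329)) = (224 - 2738850) - (-16582 - 1*(-5458)) = -2738626 - (-16582 + 5458) = -2738626 - 1*(-11124) = -2738626 + 11124 = -2727502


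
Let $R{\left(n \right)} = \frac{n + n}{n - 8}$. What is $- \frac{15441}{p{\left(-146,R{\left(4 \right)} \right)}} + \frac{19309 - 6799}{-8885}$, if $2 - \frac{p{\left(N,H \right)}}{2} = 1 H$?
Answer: $- \frac{27458673}{14216} \approx -1931.5$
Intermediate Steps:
$R{\left(n \right)} = \frac{2 n}{-8 + n}$
$p{\left(N,H \right)} = 4 - 2 H$ ($p{\left(N,H \right)} = 4 - 2 \cdot 1 H = 4 - 2 H$)
$- \frac{15441}{p{\left(-146,R{\left(4 \right)} \right)}} + \frac{19309 - 6799}{-8885} = - \frac{15441}{4 - 2 \cdot 2 \cdot 4 \frac{1}{-8 + 4}} + \frac{19309 - 6799}{-8885} = - \frac{15441}{4 - 2 \cdot 2 \cdot 4 \frac{1}{-4}} + 12510 \left(- \frac{1}{8885}\right) = - \frac{15441}{4 - 2 \cdot 2 \cdot 4 \left(- \frac{1}{4}\right)} - \frac{2502}{1777} = - \frac{15441}{4 - -4} - \frac{2502}{1777} = - \frac{15441}{4 + 4} - \frac{2502}{1777} = - \frac{15441}{8} - \frac{2502}{1777} = - \frac{27458673}{14216}$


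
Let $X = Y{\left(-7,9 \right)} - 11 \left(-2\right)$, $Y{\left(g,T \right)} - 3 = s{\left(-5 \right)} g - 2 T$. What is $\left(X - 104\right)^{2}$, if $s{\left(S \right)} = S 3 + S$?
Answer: $1849$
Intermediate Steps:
$s{\left(S \right)} = 4 S$ ($s{\left(S \right)} = 3 S + S = 4 S$)
$Y{\left(g,T \right)} = 3 - 20 g - 2 T$ ($Y{\left(g,T \right)} = 3 - \left(2 T - 4 \left(-5\right) g\right) = 3 - \left(2 T + 20 g\right) = 3 - 20 g - 2 T$)
$X = 147$ ($X = \left(3 - -140 - 18\right) - 11 \left(-2\right) = \left(3 + 140 - 18\right) - -22 = 125 + 22 = 147$)
$\left(X - 104\right)^{2} = \left(147 - 104\right)^{2} = 43^{2} = 1849$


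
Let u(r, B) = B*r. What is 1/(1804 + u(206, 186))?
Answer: 1/40120 ≈ 2.4925e-5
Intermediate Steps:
1/(1804 + u(206, 186)) = 1/(1804 + 186*206) = 1/(1804 + 38316) = 1/40120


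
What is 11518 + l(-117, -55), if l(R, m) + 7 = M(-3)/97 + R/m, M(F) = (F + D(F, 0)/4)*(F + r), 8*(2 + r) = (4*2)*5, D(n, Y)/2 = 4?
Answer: 633222/55 ≈ 11513.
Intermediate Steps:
D(n, Y) = 8 (D(n, Y) = 2*4 = 8)
r = 3 (r = -2 + ((4*2)*5)/8 = -2 + (8*5)/8 = -2 + (⅛)*40 = -2 + 5 = 3)
M(F) = (2 + F)*(3 + F) (M(F) = (F + 8/4)*(F + 3) = (F + 8*(¼))*(3 + F) = (F + 2)*(3 + F) = (2 + F)*(3 + F))
l(R, m) = -7 + R/m (l(R, m) = -7 + ((6 + (-3)² + 5*(-3))/97 + R/m) = -7 + ((6 + 9 - 15)*(1/97) + R/m) = -7 + (0*(1/97) + R/m) = -7 + (0 + R/m) = -7 + R/m)
11518 + l(-117, -55) = 11518 + (-7 - 117/(-55)) = 11518 + (-7 - 117*(-1/55)) = 11518 + (-7 + 117/55) = 11518 - 268/55 = 633222/55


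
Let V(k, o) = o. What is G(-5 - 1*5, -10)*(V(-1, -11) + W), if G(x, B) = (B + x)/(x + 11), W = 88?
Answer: -1540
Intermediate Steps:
G(x, B) = (B + x)/(11 + x)
G(-5 - 1*5, -10)*(V(-1, -11) + W) = ((-10 + (-5 - 1*5))/(11 + (-5 - 1*5)))*(-11 + 88) = ((-10 + (-5 - 5))/(11 + (-5 - 5)))*77 = ((-10 - 10)/(11 - 10))*77 = (-20/1)*77 = (1*(-20))*77 = -20*77 = -1540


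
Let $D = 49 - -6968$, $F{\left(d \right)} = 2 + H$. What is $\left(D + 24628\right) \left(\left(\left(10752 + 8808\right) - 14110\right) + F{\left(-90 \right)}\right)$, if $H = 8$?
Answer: $172781700$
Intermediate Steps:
$F{\left(d \right)} = 10$ ($F{\left(d \right)} = 2 + 8 = 10$)
$D = 7017$ ($D = 49 + 6968 = 7017$)
$\left(D + 24628\right) \left(\left(\left(10752 + 8808\right) - 14110\right) + F{\left(-90 \right)}\right) = \left(7017 + 24628\right) \left(\left(\left(10752 + 8808\right) - 14110\right) + 10\right) = 31645 \left(\left(19560 - 14110\right) + 10\right) = 31645 \left(5450 + 10\right) = 31645 \cdot 5460 = 172781700$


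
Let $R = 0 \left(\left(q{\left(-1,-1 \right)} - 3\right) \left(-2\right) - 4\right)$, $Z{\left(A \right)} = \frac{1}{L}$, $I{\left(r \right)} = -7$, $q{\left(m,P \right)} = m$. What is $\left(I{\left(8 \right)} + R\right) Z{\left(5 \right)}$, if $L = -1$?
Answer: $7$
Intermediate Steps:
$Z{\left(A \right)} = -1$ ($Z{\left(A \right)} = \frac{1}{-1} = -1$)
$R = 0$ ($R = 0 \left(\left(-1 - 3\right) \left(-2\right) - 4\right) = 0 \left(\left(-4\right) \left(-2\right) - 4\right) = 0 \left(8 - 4\right) = 0 \cdot 4 = 0$)
$\left(I{\left(8 \right)} + R\right) Z{\left(5 \right)} = \left(-7 + 0\right) \left(-1\right) = \left(-7\right) \left(-1\right) = 7$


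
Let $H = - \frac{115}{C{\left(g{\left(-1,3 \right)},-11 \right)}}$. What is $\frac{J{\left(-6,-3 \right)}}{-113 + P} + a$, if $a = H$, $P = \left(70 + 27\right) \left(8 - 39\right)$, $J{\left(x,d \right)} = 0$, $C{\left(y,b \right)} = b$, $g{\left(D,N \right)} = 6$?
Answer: $\frac{115}{11} \approx 10.455$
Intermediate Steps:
$P = -3007$ ($P = 97 \left(-31\right) = -3007$)
$H = \frac{115}{11}$ ($H = - \frac{115}{-11} = \left(-115\right) \left(- \frac{1}{11}\right) = \frac{115}{11} \approx 10.455$)
$a = \frac{115}{11} \approx 10.455$
$\frac{J{\left(-6,-3 \right)}}{-113 + P} + a = \frac{0}{-113 - 3007} + \frac{115}{11} = \frac{0}{-3120} + \frac{115}{11} = 0 \left(- \frac{1}{3120}\right) + \frac{115}{11} = 0 + \frac{115}{11} = \frac{115}{11}$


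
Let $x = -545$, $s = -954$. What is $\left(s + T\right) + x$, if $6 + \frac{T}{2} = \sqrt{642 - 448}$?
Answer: $-1511 + 2 \sqrt{194} \approx -1483.1$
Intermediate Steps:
$T = -12 + 2 \sqrt{194}$ ($T = -12 + 2 \sqrt{642 - 448} = -12 + 2 \sqrt{194} \approx 15.857$)
$\left(s + T\right) + x = \left(-954 - \left(12 - 2 \sqrt{194}\right)\right) - 545 = \left(-966 + 2 \sqrt{194}\right) - 545 = -1511 + 2 \sqrt{194}$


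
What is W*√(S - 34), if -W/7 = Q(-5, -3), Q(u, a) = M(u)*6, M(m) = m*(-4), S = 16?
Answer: -2520*I*√2 ≈ -3563.8*I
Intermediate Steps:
M(m) = -4*m
Q(u, a) = -24*u (Q(u, a) = -4*u*6 = -24*u)
W = -840 (W = -(-168)*(-5) = -7*120 = -840)
W*√(S - 34) = -840*√(16 - 34) = -2520*I*√2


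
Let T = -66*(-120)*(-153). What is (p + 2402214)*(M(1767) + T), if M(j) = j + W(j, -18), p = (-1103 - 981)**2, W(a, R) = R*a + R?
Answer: -8376390955590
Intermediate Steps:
W(a, R) = R + R*a
p = 4343056 (p = (-2084)**2 = 4343056)
T = -1211760 (T = 7920*(-153) = -1211760)
M(j) = -18 - 17*j (M(j) = j - 18*(1 + j) = j + (-18 - 18*j) = -18 - 17*j)
(p + 2402214)*(M(1767) + T) = (4343056 + 2402214)*((-18 - 17*1767) - 1211760) = 6745270*((-18 - 30039) - 1211760) = 6745270*(-30057 - 1211760) = 6745270*(-1241817) = -8376390955590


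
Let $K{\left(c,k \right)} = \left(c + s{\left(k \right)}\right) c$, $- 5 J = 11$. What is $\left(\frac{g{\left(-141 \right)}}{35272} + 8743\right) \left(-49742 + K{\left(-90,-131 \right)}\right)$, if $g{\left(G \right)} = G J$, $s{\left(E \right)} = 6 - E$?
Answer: $- \frac{20805086499283}{44090} \approx -4.7188 \cdot 10^{8}$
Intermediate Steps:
$J = - \frac{11}{5}$ ($J = \left(- \frac{1}{5}\right) 11 = - \frac{11}{5} \approx -2.2$)
$K{\left(c,k \right)} = c \left(6 + c - k\right)$ ($K{\left(c,k \right)} = \left(c - \left(-6 + k\right)\right) c = \left(6 + c - k\right) c = c \left(6 + c - k\right)$)
$g{\left(G \right)} = - \frac{11 G}{5}$ ($g{\left(G \right)} = G \left(- \frac{11}{5}\right) = - \frac{11 G}{5}$)
$\left(\frac{g{\left(-141 \right)}}{35272} + 8743\right) \left(-49742 + K{\left(-90,-131 \right)}\right) = \left(\frac{\left(- \frac{11}{5}\right) \left(-141\right)}{35272} + 8743\right) \left(-49742 - 90 \left(6 - 90 - -131\right)\right) = \left(\frac{1551}{5} \cdot \frac{1}{35272} + 8743\right) \left(-49742 - 90 \left(6 - 90 + 131\right)\right) = \left(\frac{1551}{176360} + 8743\right) \left(-49742 - 4230\right) = \frac{1541917031 \left(-49742 - 4230\right)}{176360} = \frac{1541917031}{176360} \left(-53972\right) = - \frac{20805086499283}{44090}$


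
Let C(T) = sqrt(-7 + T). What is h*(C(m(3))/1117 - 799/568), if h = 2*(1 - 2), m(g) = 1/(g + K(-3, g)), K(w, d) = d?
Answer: 799/284 - I*sqrt(246)/3351 ≈ 2.8134 - 0.0046805*I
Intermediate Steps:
m(g) = 1/(2*g) (m(g) = 1/(g + g) = 1/(2*g))
h = -2 (h = 2*(-1) = -2)
h*(C(m(3))/1117 - 799/568) = -2*(sqrt(-7 + (1/2)/3)/1117 - 799/568) = -2*(sqrt(-7 + (1/2)*(1/3))*(1/1117) - 799*1/568) = -2*(sqrt(-7 + 1/6)*(1/1117) - 799/568) = -2*(sqrt(-41/6)*(1/1117) - 799/568) = -2*((I*sqrt(246)/6)*(1/1117) - 799/568) = -2*(I*sqrt(246)/6702 - 799/568) = -2*(-799/568 + I*sqrt(246)/6702) = 799/284 - I*sqrt(246)/3351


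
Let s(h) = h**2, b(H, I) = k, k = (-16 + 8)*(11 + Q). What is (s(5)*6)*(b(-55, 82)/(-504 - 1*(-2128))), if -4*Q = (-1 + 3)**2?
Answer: -1500/203 ≈ -7.3892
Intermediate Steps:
Q = -1 (Q = -(-1 + 3)**2/4 = -1/4*2**2 = -1/4*4 = -1)
k = -80 (k = (-16 + 8)*(11 - 1) = -8*10 = -80)
b(H, I) = -80
(s(5)*6)*(b(-55, 82)/(-504 - 1*(-2128))) = (5**2*6)*(-80/(-504 - 1*(-2128))) = (25*6)*(-80/(-504 + 2128)) = 150*(-80/1624) = 150*(-80*1/1624) = 150*(-10/203) = -1500/203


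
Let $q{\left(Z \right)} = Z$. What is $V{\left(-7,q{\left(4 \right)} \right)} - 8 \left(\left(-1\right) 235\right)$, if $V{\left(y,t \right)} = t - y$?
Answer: $1891$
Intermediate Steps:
$V{\left(-7,q{\left(4 \right)} \right)} - 8 \left(\left(-1\right) 235\right) = \left(4 - -7\right) - 8 \left(\left(-1\right) 235\right) = \left(4 + 7\right) - -1880 = 11 + 1880 = 1891$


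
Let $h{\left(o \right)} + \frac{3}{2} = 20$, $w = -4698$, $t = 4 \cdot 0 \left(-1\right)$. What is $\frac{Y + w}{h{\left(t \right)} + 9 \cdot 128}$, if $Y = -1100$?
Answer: $- \frac{11596}{2341} \approx -4.9534$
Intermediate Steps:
$t = 0$ ($t = 0 \left(-1\right) = 0$)
$h{\left(o \right)} = \frac{37}{2}$ ($h{\left(o \right)} = - \frac{3}{2} + 20 = \frac{37}{2}$)
$\frac{Y + w}{h{\left(t \right)} + 9 \cdot 128} = \frac{-1100 - 4698}{\frac{37}{2} + 9 \cdot 128} = - \frac{5798}{\frac{37}{2} + 1152} = - \frac{5798}{\frac{2341}{2}} = \left(-5798\right) \frac{2}{2341} = - \frac{11596}{2341}$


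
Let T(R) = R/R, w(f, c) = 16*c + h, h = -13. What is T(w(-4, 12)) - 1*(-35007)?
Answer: 35008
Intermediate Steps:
w(f, c) = -13 + 16*c (w(f, c) = 16*c - 13 = -13 + 16*c)
T(R) = 1
T(w(-4, 12)) - 1*(-35007) = 1 - 1*(-35007) = 1 + 35007 = 35008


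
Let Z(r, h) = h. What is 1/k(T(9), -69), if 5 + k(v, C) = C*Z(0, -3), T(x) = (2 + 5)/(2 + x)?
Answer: 1/202 ≈ 0.0049505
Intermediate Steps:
T(x) = 7/(2 + x)
k(v, C) = -5 - 3*C (k(v, C) = -5 + C*(-3) = -5 - 3*C)
1/k(T(9), -69) = 1/(-5 - 3*(-69)) = 1/(-5 + 207) = 1/202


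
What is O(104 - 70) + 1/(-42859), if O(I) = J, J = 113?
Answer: 4843066/42859 ≈ 113.00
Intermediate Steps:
O(I) = 113
O(104 - 70) + 1/(-42859) = 113 + 1/(-42859) = 113 - 1/42859 = 4843066/42859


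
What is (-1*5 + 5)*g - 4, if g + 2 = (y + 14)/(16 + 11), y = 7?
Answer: -4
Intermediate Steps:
g = -11/9 (g = -2 + (7 + 14)/(16 + 11) = -2 + 21/27 = -2 + 21*(1/27) = -2 + 7/9 = -11/9 ≈ -1.2222)
(-1*5 + 5)*g - 4 = (-1*5 + 5)*(-11/9) - 4 = (-5 + 5)*(-11/9) - 4 = 0*(-11/9) - 4 = 0 - 4 = -4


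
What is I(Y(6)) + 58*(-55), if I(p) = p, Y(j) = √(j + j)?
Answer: -3190 + 2*√3 ≈ -3186.5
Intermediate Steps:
Y(j) = √2*√j (Y(j) = √(2*j) = √2*√j)
I(Y(6)) + 58*(-55) = √2*√6 + 58*(-55) = 2*√3 - 3190 = -3190 + 2*√3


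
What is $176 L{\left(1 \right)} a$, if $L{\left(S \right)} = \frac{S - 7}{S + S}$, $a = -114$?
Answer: $60192$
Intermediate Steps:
$L{\left(S \right)} = \frac{-7 + S}{2 S}$
$176 L{\left(1 \right)} a = 176 \frac{-7 + 1}{2 \cdot 1} \left(-114\right) = 176 \cdot \frac{1}{2} \cdot 1 \left(-6\right) \left(-114\right) = 176 \left(-3\right) \left(-114\right) = \left(-528\right) \left(-114\right) = 60192$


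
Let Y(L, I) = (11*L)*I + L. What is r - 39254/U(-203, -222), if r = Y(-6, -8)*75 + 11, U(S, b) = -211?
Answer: 8302225/211 ≈ 39347.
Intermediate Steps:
Y(L, I) = L + 11*I*L (Y(L, I) = 11*I*L + L = L + 11*I*L)
r = 39161 (r = -6*(1 + 11*(-8))*75 + 11 = -6*(1 - 88)*75 + 11 = -6*(-87)*75 + 11 = 522*75 + 11 = 39150 + 11 = 39161)
r - 39254/U(-203, -222) = 39161 - 39254/(-211) = 39161 - 39254*(-1)/211 = 39161 - 1*(-39254/211) = 39161 + 39254/211 = 8302225/211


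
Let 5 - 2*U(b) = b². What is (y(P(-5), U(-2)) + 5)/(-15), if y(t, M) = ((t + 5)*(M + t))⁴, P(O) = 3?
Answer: -204887/5 ≈ -40977.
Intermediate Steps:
U(b) = 5/2 - b²/2
y(t, M) = (5 + t)⁴*(M + t)⁴ (y(t, M) = ((5 + t)*(M + t))⁴ = (5 + t)⁴*(M + t)⁴)
(y(P(-5), U(-2)) + 5)/(-15) = ((5 + 3)⁴*((5/2 - ½*(-2)²) + 3)⁴ + 5)/(-15) = (8⁴*((5/2 - ½*4) + 3)⁴ + 5)*(-1/15) = (4096*((5/2 - 2) + 3)⁴ + 5)*(-1/15) = (4096*(½ + 3)⁴ + 5)*(-1/15) = (4096*(7/2)⁴ + 5)*(-1/15) = (4096*(2401/16) + 5)*(-1/15) = (614656 + 5)*(-1/15) = 614661*(-1/15) = -204887/5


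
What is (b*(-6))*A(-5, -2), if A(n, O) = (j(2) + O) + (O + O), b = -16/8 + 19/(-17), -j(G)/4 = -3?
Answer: 1908/17 ≈ 112.24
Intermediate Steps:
j(G) = 12 (j(G) = -4*(-3) = 12)
b = -53/17 (b = -16*⅛ + 19*(-1/17) = -2 - 19/17 = -53/17 ≈ -3.1176)
A(n, O) = 12 + 3*O (A(n, O) = (12 + O) + (O + O) = (12 + O) + 2*O = 12 + 3*O)
(b*(-6))*A(-5, -2) = (-53/17*(-6))*(12 + 3*(-2)) = 318*(12 - 6)/17 = (318/17)*6 = 1908/17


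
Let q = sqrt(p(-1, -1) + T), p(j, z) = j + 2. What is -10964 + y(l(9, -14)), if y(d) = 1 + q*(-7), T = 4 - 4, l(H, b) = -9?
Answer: -10970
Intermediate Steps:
p(j, z) = 2 + j
T = 0
q = 1 (q = sqrt((2 - 1) + 0) = sqrt(1 + 0) = sqrt(1) = 1)
y(d) = -6 (y(d) = 1 + 1*(-7) = 1 - 7 = -6)
-10964 + y(l(9, -14)) = -10964 - 6 = -10970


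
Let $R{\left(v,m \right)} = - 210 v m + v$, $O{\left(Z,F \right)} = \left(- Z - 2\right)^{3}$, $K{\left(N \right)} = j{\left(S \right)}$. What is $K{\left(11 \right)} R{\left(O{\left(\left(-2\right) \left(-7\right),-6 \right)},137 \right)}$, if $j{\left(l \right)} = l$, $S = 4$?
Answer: $471351296$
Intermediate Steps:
$K{\left(N \right)} = 4$
$O{\left(Z,F \right)} = \left(-2 - Z\right)^{3}$
$R{\left(v,m \right)} = v - 210 m v$ ($R{\left(v,m \right)} = - 210 m v + v = v - 210 m v$)
$K{\left(11 \right)} R{\left(O{\left(\left(-2\right) \left(-7\right),-6 \right)},137 \right)} = 4 - \left(2 - -14\right)^{3} \left(1 - 28770\right) = 4 - \left(2 + 14\right)^{3} \left(1 - 28770\right) = 4 - 16^{3} \left(-28769\right) = 4 \left(-1\right) 4096 \left(-28769\right) = 4 \left(\left(-4096\right) \left(-28769\right)\right) = 4 \cdot 117837824 = 471351296$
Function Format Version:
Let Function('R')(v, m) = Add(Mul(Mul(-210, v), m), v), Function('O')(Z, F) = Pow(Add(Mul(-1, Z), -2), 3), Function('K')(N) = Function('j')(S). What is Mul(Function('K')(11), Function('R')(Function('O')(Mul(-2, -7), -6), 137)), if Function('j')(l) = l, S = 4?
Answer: 471351296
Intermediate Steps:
Function('K')(N) = 4
Function('O')(Z, F) = Pow(Add(-2, Mul(-1, Z)), 3)
Function('R')(v, m) = Add(v, Mul(-210, m, v)) (Function('R')(v, m) = Add(Mul(-210, m, v), v) = Add(v, Mul(-210, m, v)))
Mul(Function('K')(11), Function('R')(Function('O')(Mul(-2, -7), -6), 137)) = Mul(4, Mul(Mul(-1, Pow(Add(2, Mul(-2, -7)), 3)), Add(1, Mul(-210, 137)))) = Mul(4, Mul(Mul(-1, Pow(Add(2, 14), 3)), Add(1, -28770))) = Mul(4, Mul(Mul(-1, Pow(16, 3)), -28769)) = Mul(4, Mul(Mul(-1, 4096), -28769)) = Mul(4, Mul(-4096, -28769)) = Mul(4, 117837824) = 471351296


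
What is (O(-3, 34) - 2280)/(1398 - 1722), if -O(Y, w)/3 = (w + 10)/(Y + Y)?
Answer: 1129/162 ≈ 6.9691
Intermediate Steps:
O(Y, w) = -3*(10 + w)/(2*Y) (O(Y, w) = -3*(w + 10)/(Y + Y) = -3*(10 + w)/(2*Y))
(O(-3, 34) - 2280)/(1398 - 1722) = ((3/2)*(-10 - 1*34)/(-3) - 2280)/(1398 - 1722) = ((3/2)*(-1/3)*(-10 - 34) - 2280)/(-324) = ((3/2)*(-1/3)*(-44) - 2280)*(-1/324) = (22 - 2280)*(-1/324) = -2258*(-1/324) = 1129/162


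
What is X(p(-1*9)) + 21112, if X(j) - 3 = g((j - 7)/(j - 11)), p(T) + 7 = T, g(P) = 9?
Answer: 21124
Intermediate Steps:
p(T) = -7 + T
X(j) = 12 (X(j) = 3 + 9 = 12)
X(p(-1*9)) + 21112 = 12 + 21112 = 21124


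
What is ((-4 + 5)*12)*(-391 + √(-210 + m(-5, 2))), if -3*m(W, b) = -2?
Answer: -4692 + 8*I*√471 ≈ -4692.0 + 173.62*I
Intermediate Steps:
m(W, b) = ⅔ (m(W, b) = -⅓*(-2) = ⅔)
((-4 + 5)*12)*(-391 + √(-210 + m(-5, 2))) = ((-4 + 5)*12)*(-391 + √(-210 + ⅔)) = (1*12)*(-391 + √(-628/3)) = 12*(-391 + 2*I*√471/3) = -4692 + 8*I*√471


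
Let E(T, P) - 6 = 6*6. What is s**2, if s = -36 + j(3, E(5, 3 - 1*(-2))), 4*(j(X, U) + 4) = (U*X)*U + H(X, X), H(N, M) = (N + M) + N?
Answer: 26429881/16 ≈ 1.6519e+6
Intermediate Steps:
E(T, P) = 42 (E(T, P) = 6 + 6*6 = 6 + 36 = 42)
H(N, M) = M + 2*N (H(N, M) = (M + N) + N = M + 2*N)
j(X, U) = -4 + 3*X/4 + X*U**2/4 (j(X, U) = -4 + ((U*X)*U + (X + 2*X))/4 = -4 + (X*U**2 + 3*X)/4 = -4 + (3*X + X*U**2)/4 = -4 + (3*X/4 + X*U**2/4) = -4 + 3*X/4 + X*U**2/4)
s = 5141/4 (s = -36 + (-4 + (3/4)*3 + (1/4)*3*42**2) = -36 + (-4 + 9/4 + (1/4)*3*1764) = -36 + (-4 + 9/4 + 1323) = -36 + 5285/4 = 5141/4 ≈ 1285.3)
s**2 = (5141/4)**2 = 26429881/16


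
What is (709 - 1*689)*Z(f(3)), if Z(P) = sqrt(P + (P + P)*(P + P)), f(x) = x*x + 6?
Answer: 20*sqrt(915) ≈ 604.98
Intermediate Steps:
f(x) = 6 + x**2 (f(x) = x**2 + 6 = 6 + x**2)
Z(P) = sqrt(P + 4*P**2) (Z(P) = sqrt(P + (2*P)*(2*P)) = sqrt(P + 4*P**2))
(709 - 1*689)*Z(f(3)) = (709 - 1*689)*sqrt((6 + 3**2)*(1 + 4*(6 + 3**2))) = (709 - 689)*sqrt((6 + 9)*(1 + 4*(6 + 9))) = 20*sqrt(15*(1 + 4*15)) = 20*sqrt(15*(1 + 60)) = 20*sqrt(15*61) = 20*sqrt(915)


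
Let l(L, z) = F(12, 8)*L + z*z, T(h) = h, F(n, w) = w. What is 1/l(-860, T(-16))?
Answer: -1/6624 ≈ -0.00015097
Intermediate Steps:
l(L, z) = z² + 8*L (l(L, z) = 8*L + z*z = 8*L + z² = z² + 8*L)
1/l(-860, T(-16)) = 1/((-16)² + 8*(-860)) = 1/(256 - 6880) = 1/(-6624) = -1/6624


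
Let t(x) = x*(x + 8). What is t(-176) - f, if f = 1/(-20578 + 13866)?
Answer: 198460417/6712 ≈ 29568.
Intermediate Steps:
t(x) = x*(8 + x)
f = -1/6712 (f = 1/(-6712) = -1/6712 ≈ -0.00014899)
t(-176) - f = -176*(8 - 176) - 1*(-1/6712) = -176*(-168) + 1/6712 = 29568 + 1/6712 = 198460417/6712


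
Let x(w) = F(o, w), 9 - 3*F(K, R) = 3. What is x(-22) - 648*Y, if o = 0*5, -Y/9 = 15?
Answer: 87482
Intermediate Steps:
Y = -135 (Y = -9*15 = -135)
o = 0
F(K, R) = 2 (F(K, R) = 3 - ⅓*3 = 3 - 1 = 2)
x(w) = 2
x(-22) - 648*Y = 2 - 648*(-135) = 2 + 87480 = 87482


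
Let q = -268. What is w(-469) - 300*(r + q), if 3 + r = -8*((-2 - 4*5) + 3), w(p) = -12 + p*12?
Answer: 30060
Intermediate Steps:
w(p) = -12 + 12*p
r = 149 (r = -3 - 8*((-2 - 4*5) + 3) = -3 - 8*((-2 - 20) + 3) = -3 - 8*(-22 + 3) = -3 - 8*(-19) = -3 + 152 = 149)
w(-469) - 300*(r + q) = (-12 + 12*(-469)) - 300*(149 - 268) = (-12 - 5628) - 300*(-119) = -5640 - 1*(-35700) = -5640 + 35700 = 30060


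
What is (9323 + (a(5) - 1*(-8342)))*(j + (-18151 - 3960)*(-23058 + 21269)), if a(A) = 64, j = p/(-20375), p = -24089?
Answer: 14288959179803006/20375 ≈ 7.0130e+11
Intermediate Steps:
j = 24089/20375 (j = -24089/(-20375) = -24089*(-1/20375) = 24089/20375 ≈ 1.1823)
(9323 + (a(5) - 1*(-8342)))*(j + (-18151 - 3960)*(-23058 + 21269)) = (9323 + (64 - 1*(-8342)))*(24089/20375 + (-18151 - 3960)*(-23058 + 21269)) = (9323 + (64 + 8342))*(24089/20375 - 22111*(-1789)) = (9323 + 8406)*(24089/20375 + 39556579) = 17729*(805965321214/20375) = 14288959179803006/20375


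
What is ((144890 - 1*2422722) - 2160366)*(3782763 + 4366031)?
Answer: -36165961233212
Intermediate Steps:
((144890 - 1*2422722) - 2160366)*(3782763 + 4366031) = ((144890 - 2422722) - 2160366)*8148794 = (-2277832 - 2160366)*8148794 = -4438198*8148794 = -36165961233212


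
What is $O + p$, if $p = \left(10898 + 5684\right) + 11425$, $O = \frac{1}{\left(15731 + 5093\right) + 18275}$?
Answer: $\frac{1095045694}{39099} \approx 28007.0$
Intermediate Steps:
$O = \frac{1}{39099}$ ($O = \frac{1}{20824 + 18275} = \frac{1}{39099} \approx 2.5576 \cdot 10^{-5}$)
$p = 28007$ ($p = 16582 + 11425 = 28007$)
$O + p = \frac{1}{39099} + 28007 = \frac{1095045694}{39099}$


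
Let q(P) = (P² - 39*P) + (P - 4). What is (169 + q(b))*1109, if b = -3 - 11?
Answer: 990337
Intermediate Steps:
b = -14
q(P) = -4 + P² - 38*P (q(P) = (P² - 39*P) + (-4 + P) = -4 + P² - 38*P)
(169 + q(b))*1109 = (169 + (-4 + (-14)² - 38*(-14)))*1109 = (169 + (-4 + 196 + 532))*1109 = (169 + 724)*1109 = 893*1109 = 990337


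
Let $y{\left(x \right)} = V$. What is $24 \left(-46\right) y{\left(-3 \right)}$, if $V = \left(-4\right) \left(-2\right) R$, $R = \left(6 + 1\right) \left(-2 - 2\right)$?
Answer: $247296$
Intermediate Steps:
$R = -28$ ($R = 7 \left(-2 - 2\right) = 7 \left(-4\right) = -28$)
$V = -224$ ($V = \left(-4\right) \left(-2\right) \left(-28\right) = 8 \left(-28\right) = -224$)
$y{\left(x \right)} = -224$
$24 \left(-46\right) y{\left(-3 \right)} = 24 \left(-46\right) \left(-224\right) = \left(-1104\right) \left(-224\right) = 247296$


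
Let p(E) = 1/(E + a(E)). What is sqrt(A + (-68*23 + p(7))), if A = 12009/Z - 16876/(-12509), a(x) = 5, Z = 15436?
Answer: I*sqrt(131014620002015728818)/289633386 ≈ 39.519*I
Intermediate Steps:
A = 410718517/193088924 (A = 12009/15436 - 16876/(-12509) = 12009*(1/15436) - 16876*(-1/12509) = 12009/15436 + 16876/12509 = 410718517/193088924 ≈ 2.1271)
p(E) = 1/(5 + E) (p(E) = 1/(E + 5) = 1/(5 + E))
sqrt(A + (-68*23 + p(7))) = sqrt(410718517/193088924 + (-68*23 + 1/(5 + 7))) = sqrt(410718517/193088924 + (-1564 + 1/12)) = sqrt(410718517/193088924 - 18767/12) = sqrt(-452346401813/289633386) = I*sqrt(131014620002015728818)/289633386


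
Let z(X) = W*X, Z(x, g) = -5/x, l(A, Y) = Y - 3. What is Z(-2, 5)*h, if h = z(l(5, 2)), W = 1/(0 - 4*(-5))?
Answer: -⅛ ≈ -0.12500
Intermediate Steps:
l(A, Y) = -3 + Y
W = 1/20 (W = 1/(0 + 20) = 1/20 ≈ 0.050000)
z(X) = X/20
h = -1/20 (h = (-3 + 2)/20 = (1/20)*(-1) = -1/20 ≈ -0.050000)
Z(-2, 5)*h = -5/(-2)*(-1/20) = -5*(-½)*(-1/20) = (5/2)*(-1/20) = -⅛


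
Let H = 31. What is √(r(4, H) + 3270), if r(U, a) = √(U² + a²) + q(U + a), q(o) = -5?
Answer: √(3265 + √977) ≈ 57.413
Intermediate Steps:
r(U, a) = -5 + √(U² + a²) (r(U, a) = √(U² + a²) - 5 = -5 + √(U² + a²))
√(r(4, H) + 3270) = √((-5 + √(4² + 31²)) + 3270) = √((-5 + √(16 + 961)) + 3270) = √((-5 + √977) + 3270) = √(3265 + √977)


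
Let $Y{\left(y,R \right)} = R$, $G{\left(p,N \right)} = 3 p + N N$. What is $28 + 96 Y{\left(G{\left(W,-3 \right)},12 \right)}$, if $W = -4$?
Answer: $1180$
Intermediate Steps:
$G{\left(p,N \right)} = N^{2} + 3 p$ ($G{\left(p,N \right)} = 3 p + N^{2} = N^{2} + 3 p$)
$28 + 96 Y{\left(G{\left(W,-3 \right)},12 \right)} = 28 + 96 \cdot 12 = 28 + 1152 = 1180$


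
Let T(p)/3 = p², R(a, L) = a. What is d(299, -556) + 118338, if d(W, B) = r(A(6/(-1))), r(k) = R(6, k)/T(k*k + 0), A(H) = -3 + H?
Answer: 776415620/6561 ≈ 1.1834e+5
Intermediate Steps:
T(p) = 3*p²
r(k) = 2/k⁴ (r(k) = 6/((3*(k*k + 0)²)) = 6/((3*(k² + 0)²)) = 6/((3*(k²)²)) = 6/((3*k⁴)) = 6*(1/(3*k⁴)) = 2/k⁴)
d(W, B) = 2/6561 (d(W, B) = 2/(-3 + 6/(-1))⁴ = 2/(-3 + 6*(-1))⁴ = 2/(-3 - 6)⁴ = 2/(-9)⁴ = 2*(1/6561) = 2/6561)
d(299, -556) + 118338 = 2/6561 + 118338 = 776415620/6561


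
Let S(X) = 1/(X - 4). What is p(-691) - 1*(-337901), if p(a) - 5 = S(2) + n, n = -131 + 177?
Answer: 675903/2 ≈ 3.3795e+5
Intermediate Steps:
S(X) = 1/(-4 + X)
n = 46
p(a) = 101/2 (p(a) = 5 + (1/(-4 + 2) + 46) = 5 + (1/(-2) + 46) = 5 + (-½ + 46) = 5 + 91/2 = 101/2)
p(-691) - 1*(-337901) = 101/2 - 1*(-337901) = 101/2 + 337901 = 675903/2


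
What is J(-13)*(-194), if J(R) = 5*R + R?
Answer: 15132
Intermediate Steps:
J(R) = 6*R
J(-13)*(-194) = (6*(-13))*(-194) = -78*(-194) = 15132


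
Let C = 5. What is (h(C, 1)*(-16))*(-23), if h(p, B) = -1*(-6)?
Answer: 2208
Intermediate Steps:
h(p, B) = 6
(h(C, 1)*(-16))*(-23) = (6*(-16))*(-23) = -96*(-23) = 2208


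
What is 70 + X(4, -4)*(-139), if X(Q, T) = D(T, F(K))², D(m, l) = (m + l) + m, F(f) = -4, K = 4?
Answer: -19946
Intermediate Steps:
D(m, l) = l + 2*m (D(m, l) = (l + m) + m = l + 2*m)
X(Q, T) = (-4 + 2*T)²
70 + X(4, -4)*(-139) = 70 + (4*(-2 - 4)²)*(-139) = 70 + (4*(-6)²)*(-139) = 70 + (4*36)*(-139) = 70 + 144*(-139) = 70 - 20016 = -19946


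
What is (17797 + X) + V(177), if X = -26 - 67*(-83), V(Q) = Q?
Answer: 23509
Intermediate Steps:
X = 5535 (X = -26 + 5561 = 5535)
(17797 + X) + V(177) = (17797 + 5535) + 177 = 23332 + 177 = 23509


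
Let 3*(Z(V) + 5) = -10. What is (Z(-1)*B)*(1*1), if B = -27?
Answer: 225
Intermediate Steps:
Z(V) = -25/3 (Z(V) = -5 + (1/3)*(-10) = -5 - 10/3 = -25/3)
(Z(-1)*B)*(1*1) = (-25/3*(-27))*(1*1) = 225*1 = 225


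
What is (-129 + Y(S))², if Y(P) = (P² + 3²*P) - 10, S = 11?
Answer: 6561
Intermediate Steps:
Y(P) = -10 + P² + 9*P (Y(P) = (P² + 9*P) - 10 = -10 + P² + 9*P)
(-129 + Y(S))² = (-129 + (-10 + 11² + 9*11))² = (-129 + (-10 + 121 + 99))² = (-129 + 210)² = 81² = 6561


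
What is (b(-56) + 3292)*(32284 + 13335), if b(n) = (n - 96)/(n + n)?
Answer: 300479319/2 ≈ 1.5024e+8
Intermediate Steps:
b(n) = (-96 + n)/(2*n) (b(n) = (-96 + n)/((2*n)) = (-96 + n)*(1/(2*n)) = (-96 + n)/(2*n))
(b(-56) + 3292)*(32284 + 13335) = ((½)*(-96 - 56)/(-56) + 3292)*(32284 + 13335) = ((½)*(-1/56)*(-152) + 3292)*45619 = (19/14 + 3292)*45619 = (46107/14)*45619 = 300479319/2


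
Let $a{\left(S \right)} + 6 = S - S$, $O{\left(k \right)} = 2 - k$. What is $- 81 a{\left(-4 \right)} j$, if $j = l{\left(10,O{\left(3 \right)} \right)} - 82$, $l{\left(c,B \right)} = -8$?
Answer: $-43740$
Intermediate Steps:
$a{\left(S \right)} = -6$ ($a{\left(S \right)} = -6 + \left(S - S\right) = -6 + 0 = -6$)
$j = -90$ ($j = -8 - 82 = -90$)
$- 81 a{\left(-4 \right)} j = \left(-81\right) \left(-6\right) \left(-90\right) = 486 \left(-90\right) = -43740$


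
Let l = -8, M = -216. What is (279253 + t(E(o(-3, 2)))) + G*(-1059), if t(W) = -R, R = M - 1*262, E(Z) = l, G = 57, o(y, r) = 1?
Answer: 219368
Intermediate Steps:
E(Z) = -8
R = -478 (R = -216 - 1*262 = -216 - 262 = -478)
t(W) = 478 (t(W) = -1*(-478) = 478)
(279253 + t(E(o(-3, 2)))) + G*(-1059) = (279253 + 478) + 57*(-1059) = 279731 - 60363 = 219368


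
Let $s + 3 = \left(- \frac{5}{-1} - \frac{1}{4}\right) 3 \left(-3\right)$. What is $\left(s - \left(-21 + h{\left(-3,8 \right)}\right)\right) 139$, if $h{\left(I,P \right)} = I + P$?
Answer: $- \frac{16541}{4} \approx -4135.3$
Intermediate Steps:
$s = - \frac{183}{4}$ ($s = -3 + \left(- \frac{5}{-1} - \frac{1}{4}\right) 3 \left(-3\right) = -3 + \left(\left(-5\right) \left(-1\right) - \frac{1}{4}\right) 3 \left(-3\right) = -3 + \left(5 - \frac{1}{4}\right) 3 \left(-3\right) = -3 + \frac{19}{4} \cdot 3 \left(-3\right) = -3 + \frac{57}{4} \left(-3\right) = -3 - \frac{171}{4} = - \frac{183}{4} \approx -45.75$)
$\left(s - \left(-21 + h{\left(-3,8 \right)}\right)\right) 139 = \left(- \frac{183}{4} - \left(-21 + \left(-3 + 8\right)\right)\right) 139 = \left(- \frac{183}{4} - \left(-21 + 5\right)\right) 139 = \left(- \frac{183}{4} - -16\right) 139 = \left(- \frac{183}{4} + 16\right) 139 = \left(- \frac{119}{4}\right) 139 = - \frac{16541}{4}$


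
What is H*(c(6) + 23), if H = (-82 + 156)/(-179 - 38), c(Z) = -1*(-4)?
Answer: -1998/217 ≈ -9.2074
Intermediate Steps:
c(Z) = 4
H = -74/217 (H = 74/(-217) = 74*(-1/217) = -74/217 ≈ -0.34101)
H*(c(6) + 23) = -74*(4 + 23)/217 = -74/217*27 = -1998/217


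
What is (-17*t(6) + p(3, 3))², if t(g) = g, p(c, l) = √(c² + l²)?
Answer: 10422 - 612*√2 ≈ 9556.5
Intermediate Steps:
(-17*t(6) + p(3, 3))² = (-17*6 + √(3² + 3²))² = (-102 + √(9 + 9))² = (-102 + √18)² = (-102 + 3*√2)²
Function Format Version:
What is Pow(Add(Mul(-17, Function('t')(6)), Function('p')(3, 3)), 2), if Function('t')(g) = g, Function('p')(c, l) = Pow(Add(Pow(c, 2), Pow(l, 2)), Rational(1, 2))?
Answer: Add(10422, Mul(-612, Pow(2, Rational(1, 2)))) ≈ 9556.5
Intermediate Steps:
Pow(Add(Mul(-17, Function('t')(6)), Function('p')(3, 3)), 2) = Pow(Add(Mul(-17, 6), Pow(Add(Pow(3, 2), Pow(3, 2)), Rational(1, 2))), 2) = Pow(Add(-102, Pow(Add(9, 9), Rational(1, 2))), 2) = Pow(Add(-102, Pow(18, Rational(1, 2))), 2) = Pow(Add(-102, Mul(3, Pow(2, Rational(1, 2)))), 2)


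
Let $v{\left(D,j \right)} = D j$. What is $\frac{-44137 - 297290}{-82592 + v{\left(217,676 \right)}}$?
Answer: $- \frac{341427}{64100} \approx -5.3265$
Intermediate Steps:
$\frac{-44137 - 297290}{-82592 + v{\left(217,676 \right)}} = \frac{-44137 - 297290}{-82592 + 217 \cdot 676} = - \frac{341427}{-82592 + 146692} = - \frac{341427}{64100}$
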